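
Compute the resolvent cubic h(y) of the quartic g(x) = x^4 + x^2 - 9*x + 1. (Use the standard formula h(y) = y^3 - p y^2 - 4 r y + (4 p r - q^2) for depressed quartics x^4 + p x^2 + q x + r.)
h(y) = y^3 - y^2 - 4*y - 77

Identify coefficients: p = 1, q = -9, r = 1.
Plug into h(y) = y^3 - p y^2 - 4 r y + (4 p r - q^2):
  h(y) = y^3 - (1) y^2 - 4*(1) y + (4*(1)*(1) - (-9)^2)
       = y^3 + (-1) y^2 + (-4) y + (-77).
Simplifying: h(y) = y^3 - y^2 - 4*y - 77.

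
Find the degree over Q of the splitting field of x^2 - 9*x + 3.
[K:Q] = 2

The discriminant of x^2 + (-9)*x + (3) is b^2 - 4c = 81 - (12) = 69. Since 69 is not a perfect square in Q, the polynomial is irreducible over Q. Its two roots generate a degree-2 extension, so [K:Q] = 2.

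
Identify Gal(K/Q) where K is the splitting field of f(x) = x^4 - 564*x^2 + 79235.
Gal(K/Q) = V_4 (Klein four-group, Z/2Z × Z/2Z)

f factors as (x^2 - 299)(x^2 - 265), so the splitting field is K = Q(sqrt(299), sqrt(265)). The elements 299, 265, 79235 are all non-squares in Q, so sqrt(299) and sqrt(265) generate independent quadratic extensions. Thus [K:Q] = 4 and Gal(K/Q) is generated by the two order-2 automorphisms sqrt(299) ↦ -sqrt(299) and sqrt(265) ↦ -sqrt(265), giving V_4.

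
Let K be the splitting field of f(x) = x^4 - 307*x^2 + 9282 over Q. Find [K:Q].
[K:Q] = 4

f factors as (x^2 - 34)(x^2 - 273); the splitting field is K = Q(sqrt(34), sqrt(273)). Since 34, 273, and 9282 are all non-squares in Q, the three subfields Q(sqrt(34)), Q(sqrt(273)), Q(sqrt(9282)) are distinct degree-2 extensions, so [K:Q] = 4 (Klein four Galois group).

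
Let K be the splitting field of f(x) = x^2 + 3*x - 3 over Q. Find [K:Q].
[K:Q] = 2

The discriminant of x^2 + (3)*x + (-3) is b^2 - 4c = 9 - (-12) = 21. Since 21 is not a perfect square in Q, the polynomial is irreducible over Q. Its two roots generate a degree-2 extension, so [K:Q] = 2.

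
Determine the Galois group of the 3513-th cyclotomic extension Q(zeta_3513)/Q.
|Gal(Q(zeta_3513)/Q)| = phi(3513) = 2340; group ≅ (Z/3513Z)^* ≅ Z/2Z × Z/1170Z

The n-th cyclotomic polynomial Φ_3513(x) is the minimal polynomial of zeta_3513 over Q and has degree phi(3513) = 2340. So Q(zeta_3513) is a degree-2340 Galois extension with Galois group (Z/3513Z)^*. By CRT, (Z/3513Z)^* ≅ (Z/3Z)^* × (Z/1171Z)^*. Each prime-power unit group is (Z/3Z)^* ≅ Z/2Z; (Z/1171Z)^* ≅ Z/1170Z. Hence Gal(Q(zeta_3513)/Q) ≅ Z/2Z × Z/1170Z.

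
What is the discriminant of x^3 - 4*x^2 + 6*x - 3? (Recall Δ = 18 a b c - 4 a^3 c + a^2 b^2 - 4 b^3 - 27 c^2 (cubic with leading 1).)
Δ = -3

For x^3 + a x^2 + b x + c the discriminant is Δ = 18 a b c - 4 a^3 c + a^2 b^2 - 4 b^3 - 27 c^2.
Plug a = -4, b = 6, c = -3:
  18*(-4)*(6)*(-3) - 4*(-4)^3*(-3) + (-4)^2*(6)^2 - 4*(6)^3 - 27*(-3)^2
  = 1296 + (-768) + 576 + (-864) + (-243)
  = -3.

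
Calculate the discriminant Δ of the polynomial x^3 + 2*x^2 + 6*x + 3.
Δ = -411

For x^3 + a x^2 + b x + c the discriminant is Δ = 18 a b c - 4 a^3 c + a^2 b^2 - 4 b^3 - 27 c^2.
Plug a = 2, b = 6, c = 3:
  18*(2)*(6)*(3) - 4*(2)^3*(3) + (2)^2*(6)^2 - 4*(6)^3 - 27*(3)^2
  = 648 + (-96) + 144 + (-864) + (-243)
  = -411.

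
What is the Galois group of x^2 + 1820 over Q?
Gal(K/Q) = Z/2Z (cyclic of order 2)

x^2 + 1820 is irreducible over Q since -1820 is not a rational square. The splitting field Q(sqrt(-1820)) has degree 2 over Q, and its unique nontrivial automorphism is sqrt(-1820) ↦ -sqrt(-1820). Hence Gal(Q(sqrt(-1820))/Q) = Z/2Z.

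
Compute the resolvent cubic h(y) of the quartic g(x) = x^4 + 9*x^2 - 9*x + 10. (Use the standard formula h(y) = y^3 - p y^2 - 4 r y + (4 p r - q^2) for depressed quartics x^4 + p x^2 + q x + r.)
h(y) = y^3 - 9*y^2 - 40*y + 279

Identify coefficients: p = 9, q = -9, r = 10.
Plug into h(y) = y^3 - p y^2 - 4 r y + (4 p r - q^2):
  h(y) = y^3 - (9) y^2 - 4*(10) y + (4*(9)*(10) - (-9)^2)
       = y^3 + (-9) y^2 + (-40) y + (279).
Simplifying: h(y) = y^3 - 9*y^2 - 40*y + 279.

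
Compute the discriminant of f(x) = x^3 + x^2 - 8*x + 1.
Δ = 1937

For x^3 + a x^2 + b x + c the discriminant is Δ = 18 a b c - 4 a^3 c + a^2 b^2 - 4 b^3 - 27 c^2.
Plug a = 1, b = -8, c = 1:
  18*(1)*(-8)*(1) - 4*(1)^3*(1) + (1)^2*(-8)^2 - 4*(-8)^3 - 27*(1)^2
  = -144 + (-4) + 64 + (2048) + (-27)
  = 1937.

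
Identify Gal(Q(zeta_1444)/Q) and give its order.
|Gal(Q(zeta_1444)/Q)| = phi(1444) = 684; group ≅ (Z/1444Z)^* ≅ Z/2Z × Z/342Z

The n-th cyclotomic polynomial Φ_1444(x) is the minimal polynomial of zeta_1444 over Q and has degree phi(1444) = 684. So Q(zeta_1444) is a degree-684 Galois extension with Galois group (Z/1444Z)^*. By CRT, (Z/1444Z)^* ≅ (Z/4Z)^* × (Z/361Z)^*. Each prime-power unit group is (Z/4Z)^* ≅ Z/2Z; (Z/361Z)^* ≅ Z/342Z. Hence Gal(Q(zeta_1444)/Q) ≅ Z/2Z × Z/342Z.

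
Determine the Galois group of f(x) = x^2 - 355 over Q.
Gal(K/Q) = Z/2Z (cyclic of order 2)

x^2 - 355 is irreducible over Q since 355 is not a rational square. The splitting field Q(sqrt(355)) has degree 2 over Q, and its unique nontrivial automorphism is sqrt(355) ↦ -sqrt(355). Hence Gal(Q(sqrt(355))/Q) = Z/2Z.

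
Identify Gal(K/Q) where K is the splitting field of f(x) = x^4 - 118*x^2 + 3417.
Gal(K/Q) = V_4 (Klein four-group, Z/2Z × Z/2Z)

f factors as (x^2 - 51)(x^2 - 67), so the splitting field is K = Q(sqrt(51), sqrt(67)). The elements 51, 67, 3417 are all non-squares in Q, so sqrt(51) and sqrt(67) generate independent quadratic extensions. Thus [K:Q] = 4 and Gal(K/Q) is generated by the two order-2 automorphisms sqrt(51) ↦ -sqrt(51) and sqrt(67) ↦ -sqrt(67), giving V_4.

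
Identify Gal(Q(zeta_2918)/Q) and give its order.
|Gal(Q(zeta_2918)/Q)| = phi(2918) = 1458; group ≅ (Z/2918Z)^* ≅ Z/1458Z

The n-th cyclotomic polynomial Φ_2918(x) is the minimal polynomial of zeta_2918 over Q and has degree phi(2918) = 1458. So Q(zeta_2918) is a degree-1458 Galois extension with Galois group (Z/2918Z)^*. By CRT, (Z/2918Z)^* ≅ (Z/2Z)^* × (Z/1459Z)^*. Each prime-power unit group is (Z/2Z)^* ≅ trivial group (order 1); (Z/1459Z)^* ≅ Z/1458Z. Hence Gal(Q(zeta_2918)/Q) ≅ Z/1458Z.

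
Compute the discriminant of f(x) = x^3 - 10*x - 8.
Δ = 2272

For a depressed cubic x^3 + p x + q the discriminant is Δ = -4 p^3 - 27 q^2 = -4*(-10)^3 - 27*(-8)^2 = 4000 - 1728 = 2272.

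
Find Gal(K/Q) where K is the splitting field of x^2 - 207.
Gal(K/Q) = Z/2Z (cyclic of order 2)

x^2 - 207 is irreducible over Q since 207 is not a rational square. The splitting field Q(sqrt(207)) has degree 2 over Q, and its unique nontrivial automorphism is sqrt(207) ↦ -sqrt(207). Hence Gal(Q(sqrt(207))/Q) = Z/2Z.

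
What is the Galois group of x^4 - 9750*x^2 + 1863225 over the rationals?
Gal(K/Q) = Z/2Z (cyclic of order 2)

f factors as (x^2 - 195)(x^2 - 9555), so the splitting field is K = Q(sqrt(195), sqrt(9555)). The squarefree part of 195 is 195 and the squarefree part of 9555 is also 195, so sqrt(195) and sqrt(9555) are both rational multiples of sqrt(195). Hence Q(sqrt(195)) = Q(sqrt(9555)) = Q(sqrt(195)), and the splitting field collapses to a single degree-2 extension with Galois group Z/2Z.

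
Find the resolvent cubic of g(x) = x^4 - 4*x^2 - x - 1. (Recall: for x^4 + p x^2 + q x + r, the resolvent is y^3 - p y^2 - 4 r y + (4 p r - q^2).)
h(y) = y^3 + 4*y^2 + 4*y + 15

Identify coefficients: p = -4, q = -1, r = -1.
Plug into h(y) = y^3 - p y^2 - 4 r y + (4 p r - q^2):
  h(y) = y^3 - (-4) y^2 - 4*(-1) y + (4*(-4)*(-1) - (-1)^2)
       = y^3 + (4) y^2 + (4) y + (15).
Simplifying: h(y) = y^3 + 4*y^2 + 4*y + 15.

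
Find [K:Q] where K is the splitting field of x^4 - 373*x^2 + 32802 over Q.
[K:Q] = 4

f factors as (x^2 - 231)(x^2 - 142); the splitting field is K = Q(sqrt(231), sqrt(142)). Since 231, 142, and 32802 are all non-squares in Q, the three subfields Q(sqrt(231)), Q(sqrt(142)), Q(sqrt(32802)) are distinct degree-2 extensions, so [K:Q] = 4 (Klein four Galois group).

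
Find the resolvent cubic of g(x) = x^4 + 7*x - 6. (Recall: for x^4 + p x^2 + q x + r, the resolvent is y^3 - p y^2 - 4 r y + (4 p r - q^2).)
h(y) = y^3 + 24*y - 49

Identify coefficients: p = 0, q = 7, r = -6.
Plug into h(y) = y^3 - p y^2 - 4 r y + (4 p r - q^2):
  h(y) = y^3 - (0) y^2 - 4*(-6) y + (4*(0)*(-6) - (7)^2)
       = y^3 + (0) y^2 + (24) y + (-49).
Simplifying: h(y) = y^3 + 24*y - 49.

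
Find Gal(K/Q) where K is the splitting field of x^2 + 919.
Gal(K/Q) = Z/2Z (cyclic of order 2)

x^2 + 919 is irreducible over Q since -919 is not a rational square. The splitting field Q(sqrt(-919)) has degree 2 over Q, and its unique nontrivial automorphism is sqrt(-919) ↦ -sqrt(-919). Hence Gal(Q(sqrt(-919))/Q) = Z/2Z.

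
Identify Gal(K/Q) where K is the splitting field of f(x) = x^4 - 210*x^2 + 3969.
Gal(K/Q) = Z/2Z (cyclic of order 2)

f factors as (x^2 - 189)(x^2 - 21), so the splitting field is K = Q(sqrt(189), sqrt(21)). The squarefree part of 189 is 21 and the squarefree part of 21 is also 21, so sqrt(189) and sqrt(21) are both rational multiples of sqrt(21). Hence Q(sqrt(189)) = Q(sqrt(21)) = Q(sqrt(21)), and the splitting field collapses to a single degree-2 extension with Galois group Z/2Z.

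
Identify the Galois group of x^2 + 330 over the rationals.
Gal(K/Q) = Z/2Z (cyclic of order 2)

x^2 + 330 is irreducible over Q since -330 is not a rational square. The splitting field Q(sqrt(-330)) has degree 2 over Q, and its unique nontrivial automorphism is sqrt(-330) ↦ -sqrt(-330). Hence Gal(Q(sqrt(-330))/Q) = Z/2Z.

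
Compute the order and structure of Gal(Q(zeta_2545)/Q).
|Gal(Q(zeta_2545)/Q)| = phi(2545) = 2032; group ≅ (Z/2545Z)^* ≅ Z/4Z × Z/508Z

The n-th cyclotomic polynomial Φ_2545(x) is the minimal polynomial of zeta_2545 over Q and has degree phi(2545) = 2032. So Q(zeta_2545) is a degree-2032 Galois extension with Galois group (Z/2545Z)^*. By CRT, (Z/2545Z)^* ≅ (Z/5Z)^* × (Z/509Z)^*. Each prime-power unit group is (Z/5Z)^* ≅ Z/4Z; (Z/509Z)^* ≅ Z/508Z. Hence Gal(Q(zeta_2545)/Q) ≅ Z/4Z × Z/508Z.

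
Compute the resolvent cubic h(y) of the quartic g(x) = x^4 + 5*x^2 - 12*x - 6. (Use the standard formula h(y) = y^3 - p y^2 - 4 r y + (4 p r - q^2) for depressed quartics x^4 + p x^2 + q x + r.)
h(y) = y^3 - 5*y^2 + 24*y - 264

Identify coefficients: p = 5, q = -12, r = -6.
Plug into h(y) = y^3 - p y^2 - 4 r y + (4 p r - q^2):
  h(y) = y^3 - (5) y^2 - 4*(-6) y + (4*(5)*(-6) - (-12)^2)
       = y^3 + (-5) y^2 + (24) y + (-264).
Simplifying: h(y) = y^3 - 5*y^2 + 24*y - 264.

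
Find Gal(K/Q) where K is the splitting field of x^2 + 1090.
Gal(K/Q) = Z/2Z (cyclic of order 2)

x^2 + 1090 is irreducible over Q since -1090 is not a rational square. The splitting field Q(sqrt(-1090)) has degree 2 over Q, and its unique nontrivial automorphism is sqrt(-1090) ↦ -sqrt(-1090). Hence Gal(Q(sqrt(-1090))/Q) = Z/2Z.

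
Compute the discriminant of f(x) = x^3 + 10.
Δ = -2700

For a depressed cubic x^3 + p x + q the discriminant is Δ = -4 p^3 - 27 q^2 = -4*(0)^3 - 27*(10)^2 = 0 - 2700 = -2700.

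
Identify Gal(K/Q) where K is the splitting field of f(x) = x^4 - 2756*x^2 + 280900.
Gal(K/Q) = Z/2Z (cyclic of order 2)

f factors as (x^2 - 106)(x^2 - 2650), so the splitting field is K = Q(sqrt(106), sqrt(2650)). The squarefree part of 106 is 106 and the squarefree part of 2650 is also 106, so sqrt(106) and sqrt(2650) are both rational multiples of sqrt(106). Hence Q(sqrt(106)) = Q(sqrt(2650)) = Q(sqrt(106)), and the splitting field collapses to a single degree-2 extension with Galois group Z/2Z.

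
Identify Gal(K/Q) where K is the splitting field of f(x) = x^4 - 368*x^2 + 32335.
Gal(K/Q) = V_4 (Klein four-group, Z/2Z × Z/2Z)

f factors as (x^2 - 145)(x^2 - 223), so the splitting field is K = Q(sqrt(145), sqrt(223)). The elements 145, 223, 32335 are all non-squares in Q, so sqrt(145) and sqrt(223) generate independent quadratic extensions. Thus [K:Q] = 4 and Gal(K/Q) is generated by the two order-2 automorphisms sqrt(145) ↦ -sqrt(145) and sqrt(223) ↦ -sqrt(223), giving V_4.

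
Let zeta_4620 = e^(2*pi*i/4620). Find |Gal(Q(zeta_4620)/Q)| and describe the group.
|Gal(Q(zeta_4620)/Q)| = phi(4620) = 960; group ≅ (Z/4620Z)^* ≅ Z/2Z × Z/2Z × Z/4Z × Z/6Z × Z/10Z

The n-th cyclotomic polynomial Φ_4620(x) is the minimal polynomial of zeta_4620 over Q and has degree phi(4620) = 960. So Q(zeta_4620) is a degree-960 Galois extension with Galois group (Z/4620Z)^*. By CRT, (Z/4620Z)^* ≅ (Z/4Z)^* × (Z/3Z)^* × (Z/5Z)^* × (Z/7Z)^* × (Z/11Z)^*. Each prime-power unit group is (Z/4Z)^* ≅ Z/2Z; (Z/3Z)^* ≅ Z/2Z; (Z/5Z)^* ≅ Z/4Z; (Z/7Z)^* ≅ Z/6Z; (Z/11Z)^* ≅ Z/10Z. Hence Gal(Q(zeta_4620)/Q) ≅ Z/2Z × Z/2Z × Z/4Z × Z/6Z × Z/10Z.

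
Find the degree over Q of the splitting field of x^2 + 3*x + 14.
[K:Q] = 2

The discriminant of x^2 + (3)*x + (14) is b^2 - 4c = 9 - (56) = -47. Since -47 is not a perfect square in Q, the polynomial is irreducible over Q. Its two roots generate a degree-2 extension, so [K:Q] = 2.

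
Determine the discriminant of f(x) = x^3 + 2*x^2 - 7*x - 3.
Δ = 2177

For x^3 + a x^2 + b x + c the discriminant is Δ = 18 a b c - 4 a^3 c + a^2 b^2 - 4 b^3 - 27 c^2.
Plug a = 2, b = -7, c = -3:
  18*(2)*(-7)*(-3) - 4*(2)^3*(-3) + (2)^2*(-7)^2 - 4*(-7)^3 - 27*(-3)^2
  = 756 + (96) + 196 + (1372) + (-243)
  = 2177.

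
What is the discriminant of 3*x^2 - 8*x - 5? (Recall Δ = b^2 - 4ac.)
Δ = 124

For a quadratic a x^2 + b x + c the discriminant is Δ = b^2 - 4ac = (-8)^2 - 4*(3)*(-5) = 64 - (-60) = 124.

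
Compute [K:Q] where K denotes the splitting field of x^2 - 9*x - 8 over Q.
[K:Q] = 2

The discriminant of x^2 + (-9)*x + (-8) is b^2 - 4c = 81 - (-32) = 113. Since 113 is not a perfect square in Q, the polynomial is irreducible over Q. Its two roots generate a degree-2 extension, so [K:Q] = 2.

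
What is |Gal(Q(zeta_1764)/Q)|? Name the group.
|Gal(Q(zeta_1764)/Q)| = phi(1764) = 504; group ≅ (Z/1764Z)^* ≅ Z/2Z × Z/6Z × Z/42Z

The n-th cyclotomic polynomial Φ_1764(x) is the minimal polynomial of zeta_1764 over Q and has degree phi(1764) = 504. So Q(zeta_1764) is a degree-504 Galois extension with Galois group (Z/1764Z)^*. By CRT, (Z/1764Z)^* ≅ (Z/4Z)^* × (Z/9Z)^* × (Z/49Z)^*. Each prime-power unit group is (Z/4Z)^* ≅ Z/2Z; (Z/9Z)^* ≅ Z/6Z; (Z/49Z)^* ≅ Z/42Z. Hence Gal(Q(zeta_1764)/Q) ≅ Z/2Z × Z/6Z × Z/42Z.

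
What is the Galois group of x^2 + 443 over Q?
Gal(K/Q) = Z/2Z (cyclic of order 2)

x^2 + 443 is irreducible over Q since -443 is not a rational square. The splitting field Q(sqrt(-443)) has degree 2 over Q, and its unique nontrivial automorphism is sqrt(-443) ↦ -sqrt(-443). Hence Gal(Q(sqrt(-443))/Q) = Z/2Z.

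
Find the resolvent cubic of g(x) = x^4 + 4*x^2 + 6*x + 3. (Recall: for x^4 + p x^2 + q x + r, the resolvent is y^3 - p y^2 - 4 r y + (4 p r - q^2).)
h(y) = y^3 - 4*y^2 - 12*y + 12

Identify coefficients: p = 4, q = 6, r = 3.
Plug into h(y) = y^3 - p y^2 - 4 r y + (4 p r - q^2):
  h(y) = y^3 - (4) y^2 - 4*(3) y + (4*(4)*(3) - (6)^2)
       = y^3 + (-4) y^2 + (-12) y + (12).
Simplifying: h(y) = y^3 - 4*y^2 - 12*y + 12.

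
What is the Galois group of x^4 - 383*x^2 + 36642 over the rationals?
Gal(K/Q) = V_4 (Klein four-group, Z/2Z × Z/2Z)

f factors as (x^2 - 186)(x^2 - 197), so the splitting field is K = Q(sqrt(186), sqrt(197)). The elements 186, 197, 36642 are all non-squares in Q, so sqrt(186) and sqrt(197) generate independent quadratic extensions. Thus [K:Q] = 4 and Gal(K/Q) is generated by the two order-2 automorphisms sqrt(186) ↦ -sqrt(186) and sqrt(197) ↦ -sqrt(197), giving V_4.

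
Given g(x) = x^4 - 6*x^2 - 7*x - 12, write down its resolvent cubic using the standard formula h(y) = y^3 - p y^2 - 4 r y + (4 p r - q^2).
h(y) = y^3 + 6*y^2 + 48*y + 239

Identify coefficients: p = -6, q = -7, r = -12.
Plug into h(y) = y^3 - p y^2 - 4 r y + (4 p r - q^2):
  h(y) = y^3 - (-6) y^2 - 4*(-12) y + (4*(-6)*(-12) - (-7)^2)
       = y^3 + (6) y^2 + (48) y + (239).
Simplifying: h(y) = y^3 + 6*y^2 + 48*y + 239.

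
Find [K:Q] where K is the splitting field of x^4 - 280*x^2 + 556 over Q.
[K:Q] = 4

f factors as (x^2 - 278)(x^2 - 2); the splitting field is K = Q(sqrt(278), sqrt(2)). Since 278, 2, and 556 are all non-squares in Q, the three subfields Q(sqrt(278)), Q(sqrt(2)), Q(sqrt(556)) are distinct degree-2 extensions, so [K:Q] = 4 (Klein four Galois group).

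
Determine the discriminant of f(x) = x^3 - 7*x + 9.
Δ = -815

For a depressed cubic x^3 + p x + q the discriminant is Δ = -4 p^3 - 27 q^2 = -4*(-7)^3 - 27*(9)^2 = 1372 - 2187 = -815.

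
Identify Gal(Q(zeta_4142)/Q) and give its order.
|Gal(Q(zeta_4142)/Q)| = phi(4142) = 1944; group ≅ (Z/4142Z)^* ≅ Z/18Z × Z/108Z

The n-th cyclotomic polynomial Φ_4142(x) is the minimal polynomial of zeta_4142 over Q and has degree phi(4142) = 1944. So Q(zeta_4142) is a degree-1944 Galois extension with Galois group (Z/4142Z)^*. By CRT, (Z/4142Z)^* ≅ (Z/2Z)^* × (Z/19Z)^* × (Z/109Z)^*. Each prime-power unit group is (Z/2Z)^* ≅ trivial group (order 1); (Z/19Z)^* ≅ Z/18Z; (Z/109Z)^* ≅ Z/108Z. Hence Gal(Q(zeta_4142)/Q) ≅ Z/18Z × Z/108Z.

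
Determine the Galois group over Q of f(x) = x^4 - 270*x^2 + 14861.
Gal(K/Q) = V_4 (Klein four-group, Z/2Z × Z/2Z)

f factors as (x^2 - 77)(x^2 - 193), so the splitting field is K = Q(sqrt(77), sqrt(193)). The elements 77, 193, 14861 are all non-squares in Q, so sqrt(77) and sqrt(193) generate independent quadratic extensions. Thus [K:Q] = 4 and Gal(K/Q) is generated by the two order-2 automorphisms sqrt(77) ↦ -sqrt(77) and sqrt(193) ↦ -sqrt(193), giving V_4.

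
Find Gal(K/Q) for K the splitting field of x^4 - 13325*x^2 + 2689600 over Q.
Gal(K/Q) = Z/2Z (cyclic of order 2)

f factors as (x^2 - 205)(x^2 - 13120), so the splitting field is K = Q(sqrt(205), sqrt(13120)). The squarefree part of 205 is 205 and the squarefree part of 13120 is also 205, so sqrt(205) and sqrt(13120) are both rational multiples of sqrt(205). Hence Q(sqrt(205)) = Q(sqrt(13120)) = Q(sqrt(205)), and the splitting field collapses to a single degree-2 extension with Galois group Z/2Z.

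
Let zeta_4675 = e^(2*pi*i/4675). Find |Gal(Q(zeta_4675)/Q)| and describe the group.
|Gal(Q(zeta_4675)/Q)| = phi(4675) = 3200; group ≅ (Z/4675Z)^* ≅ Z/10Z × Z/16Z × Z/20Z

The n-th cyclotomic polynomial Φ_4675(x) is the minimal polynomial of zeta_4675 over Q and has degree phi(4675) = 3200. So Q(zeta_4675) is a degree-3200 Galois extension with Galois group (Z/4675Z)^*. By CRT, (Z/4675Z)^* ≅ (Z/25Z)^* × (Z/11Z)^* × (Z/17Z)^*. Each prime-power unit group is (Z/25Z)^* ≅ Z/20Z; (Z/11Z)^* ≅ Z/10Z; (Z/17Z)^* ≅ Z/16Z. Hence Gal(Q(zeta_4675)/Q) ≅ Z/10Z × Z/16Z × Z/20Z.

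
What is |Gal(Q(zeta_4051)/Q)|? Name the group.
|Gal(Q(zeta_4051)/Q)| = phi(4051) = 4050; group ≅ (Z/4051Z)^* ≅ Z/4050Z

The n-th cyclotomic polynomial Φ_4051(x) is the minimal polynomial of zeta_4051 over Q and has degree phi(4051) = 4050. So Q(zeta_4051) is a degree-4050 Galois extension with Galois group (Z/4051Z)^*. (Z/4051Z)^* is cyclic since 4051 is an odd prime power (or 4). Hence Gal(Q(zeta_4051)/Q) ≅ Z/4050Z.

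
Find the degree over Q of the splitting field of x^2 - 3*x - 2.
[K:Q] = 2

The discriminant of x^2 + (-3)*x + (-2) is b^2 - 4c = 9 - (-8) = 17. Since 17 is not a perfect square in Q, the polynomial is irreducible over Q. Its two roots generate a degree-2 extension, so [K:Q] = 2.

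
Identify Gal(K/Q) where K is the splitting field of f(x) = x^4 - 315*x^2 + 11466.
Gal(K/Q) = V_4 (Klein four-group, Z/2Z × Z/2Z)

f factors as (x^2 - 42)(x^2 - 273), so the splitting field is K = Q(sqrt(42), sqrt(273)). The elements 42, 273, 11466 are all non-squares in Q, so sqrt(42) and sqrt(273) generate independent quadratic extensions. Thus [K:Q] = 4 and Gal(K/Q) is generated by the two order-2 automorphisms sqrt(42) ↦ -sqrt(42) and sqrt(273) ↦ -sqrt(273), giving V_4.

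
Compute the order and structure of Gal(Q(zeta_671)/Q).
|Gal(Q(zeta_671)/Q)| = phi(671) = 600; group ≅ (Z/671Z)^* ≅ Z/10Z × Z/60Z

The n-th cyclotomic polynomial Φ_671(x) is the minimal polynomial of zeta_671 over Q and has degree phi(671) = 600. So Q(zeta_671) is a degree-600 Galois extension with Galois group (Z/671Z)^*. By CRT, (Z/671Z)^* ≅ (Z/11Z)^* × (Z/61Z)^*. Each prime-power unit group is (Z/11Z)^* ≅ Z/10Z; (Z/61Z)^* ≅ Z/60Z. Hence Gal(Q(zeta_671)/Q) ≅ Z/10Z × Z/60Z.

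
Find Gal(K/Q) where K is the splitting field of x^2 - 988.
Gal(K/Q) = Z/2Z (cyclic of order 2)

x^2 - 988 is irreducible over Q since 988 is not a rational square. The splitting field Q(sqrt(988)) has degree 2 over Q, and its unique nontrivial automorphism is sqrt(988) ↦ -sqrt(988). Hence Gal(Q(sqrt(988))/Q) = Z/2Z.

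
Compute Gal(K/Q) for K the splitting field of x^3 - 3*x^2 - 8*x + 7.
Gal(K/Q) = S_3 (symmetric group of order 6)

Compute the discriminant of x^3 + (-3)*x^2 + (-8)*x + (7): Δ = 5081. Since Δ is not a rational square, the Galois group is not contained in A_3; it must be the full S_3 (irreducibility of the cubic rules out anything smaller).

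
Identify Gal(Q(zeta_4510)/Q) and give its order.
|Gal(Q(zeta_4510)/Q)| = phi(4510) = 1600; group ≅ (Z/4510Z)^* ≅ Z/4Z × Z/10Z × Z/40Z

The n-th cyclotomic polynomial Φ_4510(x) is the minimal polynomial of zeta_4510 over Q and has degree phi(4510) = 1600. So Q(zeta_4510) is a degree-1600 Galois extension with Galois group (Z/4510Z)^*. By CRT, (Z/4510Z)^* ≅ (Z/2Z)^* × (Z/5Z)^* × (Z/11Z)^* × (Z/41Z)^*. Each prime-power unit group is (Z/2Z)^* ≅ trivial group (order 1); (Z/5Z)^* ≅ Z/4Z; (Z/11Z)^* ≅ Z/10Z; (Z/41Z)^* ≅ Z/40Z. Hence Gal(Q(zeta_4510)/Q) ≅ Z/4Z × Z/10Z × Z/40Z.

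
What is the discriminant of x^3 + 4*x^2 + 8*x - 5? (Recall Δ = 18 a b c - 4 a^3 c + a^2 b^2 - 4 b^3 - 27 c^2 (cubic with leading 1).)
Δ = -3299

For x^3 + a x^2 + b x + c the discriminant is Δ = 18 a b c - 4 a^3 c + a^2 b^2 - 4 b^3 - 27 c^2.
Plug a = 4, b = 8, c = -5:
  18*(4)*(8)*(-5) - 4*(4)^3*(-5) + (4)^2*(8)^2 - 4*(8)^3 - 27*(-5)^2
  = -2880 + (1280) + 1024 + (-2048) + (-675)
  = -3299.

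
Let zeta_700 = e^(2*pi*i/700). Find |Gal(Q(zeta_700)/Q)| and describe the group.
|Gal(Q(zeta_700)/Q)| = phi(700) = 240; group ≅ (Z/700Z)^* ≅ Z/2Z × Z/6Z × Z/20Z

The n-th cyclotomic polynomial Φ_700(x) is the minimal polynomial of zeta_700 over Q and has degree phi(700) = 240. So Q(zeta_700) is a degree-240 Galois extension with Galois group (Z/700Z)^*. By CRT, (Z/700Z)^* ≅ (Z/4Z)^* × (Z/25Z)^* × (Z/7Z)^*. Each prime-power unit group is (Z/4Z)^* ≅ Z/2Z; (Z/25Z)^* ≅ Z/20Z; (Z/7Z)^* ≅ Z/6Z. Hence Gal(Q(zeta_700)/Q) ≅ Z/2Z × Z/6Z × Z/20Z.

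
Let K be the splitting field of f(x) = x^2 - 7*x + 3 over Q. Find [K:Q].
[K:Q] = 2

The discriminant of x^2 + (-7)*x + (3) is b^2 - 4c = 49 - (12) = 37. Since 37 is not a perfect square in Q, the polynomial is irreducible over Q. Its two roots generate a degree-2 extension, so [K:Q] = 2.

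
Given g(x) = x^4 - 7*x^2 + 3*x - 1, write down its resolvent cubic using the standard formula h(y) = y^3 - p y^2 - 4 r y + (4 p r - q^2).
h(y) = y^3 + 7*y^2 + 4*y + 19

Identify coefficients: p = -7, q = 3, r = -1.
Plug into h(y) = y^3 - p y^2 - 4 r y + (4 p r - q^2):
  h(y) = y^3 - (-7) y^2 - 4*(-1) y + (4*(-7)*(-1) - (3)^2)
       = y^3 + (7) y^2 + (4) y + (19).
Simplifying: h(y) = y^3 + 7*y^2 + 4*y + 19.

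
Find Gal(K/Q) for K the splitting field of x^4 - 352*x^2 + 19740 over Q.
Gal(K/Q) = V_4 (Klein four-group, Z/2Z × Z/2Z)

f factors as (x^2 - 70)(x^2 - 282), so the splitting field is K = Q(sqrt(70), sqrt(282)). The elements 70, 282, 19740 are all non-squares in Q, so sqrt(70) and sqrt(282) generate independent quadratic extensions. Thus [K:Q] = 4 and Gal(K/Q) is generated by the two order-2 automorphisms sqrt(70) ↦ -sqrt(70) and sqrt(282) ↦ -sqrt(282), giving V_4.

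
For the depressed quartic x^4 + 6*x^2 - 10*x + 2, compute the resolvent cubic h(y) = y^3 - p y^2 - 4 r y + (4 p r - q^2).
h(y) = y^3 - 6*y^2 - 8*y - 52

Identify coefficients: p = 6, q = -10, r = 2.
Plug into h(y) = y^3 - p y^2 - 4 r y + (4 p r - q^2):
  h(y) = y^3 - (6) y^2 - 4*(2) y + (4*(6)*(2) - (-10)^2)
       = y^3 + (-6) y^2 + (-8) y + (-52).
Simplifying: h(y) = y^3 - 6*y^2 - 8*y - 52.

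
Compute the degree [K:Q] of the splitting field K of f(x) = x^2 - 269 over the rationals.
[K:Q] = 2

The polynomial x^2 - 269 is irreducible over Q since 269 is not a perfect square. Its splitting field is Q(sqrt(269)), which has degree 2 over Q.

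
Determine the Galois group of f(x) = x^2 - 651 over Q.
Gal(K/Q) = Z/2Z (cyclic of order 2)

x^2 - 651 is irreducible over Q since 651 is not a rational square. The splitting field Q(sqrt(651)) has degree 2 over Q, and its unique nontrivial automorphism is sqrt(651) ↦ -sqrt(651). Hence Gal(Q(sqrt(651))/Q) = Z/2Z.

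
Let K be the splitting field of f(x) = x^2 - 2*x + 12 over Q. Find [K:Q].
[K:Q] = 2

The discriminant of x^2 + (-2)*x + (12) is b^2 - 4c = 4 - (48) = -44. Since -44 is not a perfect square in Q, the polynomial is irreducible over Q. Its two roots generate a degree-2 extension, so [K:Q] = 2.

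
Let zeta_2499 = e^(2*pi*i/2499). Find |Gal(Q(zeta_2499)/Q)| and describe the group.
|Gal(Q(zeta_2499)/Q)| = phi(2499) = 1344; group ≅ (Z/2499Z)^* ≅ Z/2Z × Z/16Z × Z/42Z

The n-th cyclotomic polynomial Φ_2499(x) is the minimal polynomial of zeta_2499 over Q and has degree phi(2499) = 1344. So Q(zeta_2499) is a degree-1344 Galois extension with Galois group (Z/2499Z)^*. By CRT, (Z/2499Z)^* ≅ (Z/3Z)^* × (Z/49Z)^* × (Z/17Z)^*. Each prime-power unit group is (Z/3Z)^* ≅ Z/2Z; (Z/49Z)^* ≅ Z/42Z; (Z/17Z)^* ≅ Z/16Z. Hence Gal(Q(zeta_2499)/Q) ≅ Z/2Z × Z/16Z × Z/42Z.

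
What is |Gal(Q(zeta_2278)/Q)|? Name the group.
|Gal(Q(zeta_2278)/Q)| = phi(2278) = 1056; group ≅ (Z/2278Z)^* ≅ Z/16Z × Z/66Z

The n-th cyclotomic polynomial Φ_2278(x) is the minimal polynomial of zeta_2278 over Q and has degree phi(2278) = 1056. So Q(zeta_2278) is a degree-1056 Galois extension with Galois group (Z/2278Z)^*. By CRT, (Z/2278Z)^* ≅ (Z/2Z)^* × (Z/17Z)^* × (Z/67Z)^*. Each prime-power unit group is (Z/2Z)^* ≅ trivial group (order 1); (Z/17Z)^* ≅ Z/16Z; (Z/67Z)^* ≅ Z/66Z. Hence Gal(Q(zeta_2278)/Q) ≅ Z/16Z × Z/66Z.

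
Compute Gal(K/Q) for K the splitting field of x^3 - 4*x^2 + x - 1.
Gal(K/Q) = S_3 (symmetric group of order 6)

Compute the discriminant of x^3 + (-4)*x^2 + (1)*x + (-1): Δ = -199. Since Δ is not a rational square, the Galois group is not contained in A_3; it must be the full S_3 (irreducibility of the cubic rules out anything smaller).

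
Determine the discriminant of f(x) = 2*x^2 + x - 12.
Δ = 97

For a quadratic a x^2 + b x + c the discriminant is Δ = b^2 - 4ac = (1)^2 - 4*(2)*(-12) = 1 - (-96) = 97.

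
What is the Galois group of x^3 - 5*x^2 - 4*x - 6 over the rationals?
Gal(K/Q) = S_3 (symmetric group of order 6)

Compute the discriminant of x^3 + (-5)*x^2 + (-4)*x + (-6): Δ = -5476. Since Δ is not a rational square, the Galois group is not contained in A_3; it must be the full S_3 (irreducibility of the cubic rules out anything smaller).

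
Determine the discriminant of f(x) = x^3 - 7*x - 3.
Δ = 1129

For a depressed cubic x^3 + p x + q the discriminant is Δ = -4 p^3 - 27 q^2 = -4*(-7)^3 - 27*(-3)^2 = 1372 - 243 = 1129.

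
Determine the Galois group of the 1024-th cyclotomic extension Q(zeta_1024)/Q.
|Gal(Q(zeta_1024)/Q)| = phi(1024) = 512; group ≅ (Z/1024Z)^* ≅ Z/2Z × Z/256Z

The n-th cyclotomic polynomial Φ_1024(x) is the minimal polynomial of zeta_1024 over Q and has degree phi(1024) = 512. So Q(zeta_1024) is a degree-512 Galois extension with Galois group (Z/1024Z)^*. (Z/1024Z)^* for n = 2^10 is Z/2Z × Z/2^8Z (not cyclic). Hence Gal(Q(zeta_1024)/Q) ≅ Z/2Z × Z/256Z.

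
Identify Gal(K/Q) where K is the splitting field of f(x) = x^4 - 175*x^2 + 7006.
Gal(K/Q) = V_4 (Klein four-group, Z/2Z × Z/2Z)

f factors as (x^2 - 62)(x^2 - 113), so the splitting field is K = Q(sqrt(62), sqrt(113)). The elements 62, 113, 7006 are all non-squares in Q, so sqrt(62) and sqrt(113) generate independent quadratic extensions. Thus [K:Q] = 4 and Gal(K/Q) is generated by the two order-2 automorphisms sqrt(62) ↦ -sqrt(62) and sqrt(113) ↦ -sqrt(113), giving V_4.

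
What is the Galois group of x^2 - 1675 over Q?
Gal(K/Q) = Z/2Z (cyclic of order 2)

x^2 - 1675 is irreducible over Q since 1675 is not a rational square. The splitting field Q(sqrt(1675)) has degree 2 over Q, and its unique nontrivial automorphism is sqrt(1675) ↦ -sqrt(1675). Hence Gal(Q(sqrt(1675))/Q) = Z/2Z.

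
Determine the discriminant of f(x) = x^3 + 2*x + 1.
Δ = -59

For a depressed cubic x^3 + p x + q the discriminant is Δ = -4 p^3 - 27 q^2 = -4*(2)^3 - 27*(1)^2 = -32 - 27 = -59.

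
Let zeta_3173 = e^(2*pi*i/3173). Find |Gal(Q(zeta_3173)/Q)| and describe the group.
|Gal(Q(zeta_3173)/Q)| = phi(3173) = 2988; group ≅ (Z/3173Z)^* ≅ Z/18Z × Z/166Z

The n-th cyclotomic polynomial Φ_3173(x) is the minimal polynomial of zeta_3173 over Q and has degree phi(3173) = 2988. So Q(zeta_3173) is a degree-2988 Galois extension with Galois group (Z/3173Z)^*. By CRT, (Z/3173Z)^* ≅ (Z/19Z)^* × (Z/167Z)^*. Each prime-power unit group is (Z/19Z)^* ≅ Z/18Z; (Z/167Z)^* ≅ Z/166Z. Hence Gal(Q(zeta_3173)/Q) ≅ Z/18Z × Z/166Z.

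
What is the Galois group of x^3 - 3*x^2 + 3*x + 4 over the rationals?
Gal(K/Q) = S_3 (symmetric group of order 6)

Compute the discriminant of x^3 + (-3)*x^2 + (3)*x + (4): Δ = -675. Since Δ is not a rational square, the Galois group is not contained in A_3; it must be the full S_3 (irreducibility of the cubic rules out anything smaller).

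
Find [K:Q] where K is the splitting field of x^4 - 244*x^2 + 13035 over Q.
[K:Q] = 4

f factors as (x^2 - 165)(x^2 - 79); the splitting field is K = Q(sqrt(165), sqrt(79)). Since 165, 79, and 13035 are all non-squares in Q, the three subfields Q(sqrt(165)), Q(sqrt(79)), Q(sqrt(13035)) are distinct degree-2 extensions, so [K:Q] = 4 (Klein four Galois group).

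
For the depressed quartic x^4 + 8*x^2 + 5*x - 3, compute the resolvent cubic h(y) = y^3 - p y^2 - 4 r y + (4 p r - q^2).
h(y) = y^3 - 8*y^2 + 12*y - 121

Identify coefficients: p = 8, q = 5, r = -3.
Plug into h(y) = y^3 - p y^2 - 4 r y + (4 p r - q^2):
  h(y) = y^3 - (8) y^2 - 4*(-3) y + (4*(8)*(-3) - (5)^2)
       = y^3 + (-8) y^2 + (12) y + (-121).
Simplifying: h(y) = y^3 - 8*y^2 + 12*y - 121.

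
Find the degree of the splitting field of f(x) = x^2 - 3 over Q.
[K:Q] = 2

The polynomial x^2 - 3 is irreducible over Q since 3 is not a perfect square. Its splitting field is Q(sqrt(3)), which has degree 2 over Q.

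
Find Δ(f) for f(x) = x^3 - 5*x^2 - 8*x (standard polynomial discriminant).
Δ = 3648

For x^3 + a x^2 + b x + c the discriminant is Δ = 18 a b c - 4 a^3 c + a^2 b^2 - 4 b^3 - 27 c^2.
Plug a = -5, b = -8, c = 0:
  18*(-5)*(-8)*(0) - 4*(-5)^3*(0) + (-5)^2*(-8)^2 - 4*(-8)^3 - 27*(0)^2
  = 0 + (0) + 1600 + (2048) + (0)
  = 3648.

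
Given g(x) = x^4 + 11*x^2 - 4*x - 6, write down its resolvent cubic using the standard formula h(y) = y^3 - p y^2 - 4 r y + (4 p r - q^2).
h(y) = y^3 - 11*y^2 + 24*y - 280

Identify coefficients: p = 11, q = -4, r = -6.
Plug into h(y) = y^3 - p y^2 - 4 r y + (4 p r - q^2):
  h(y) = y^3 - (11) y^2 - 4*(-6) y + (4*(11)*(-6) - (-4)^2)
       = y^3 + (-11) y^2 + (24) y + (-280).
Simplifying: h(y) = y^3 - 11*y^2 + 24*y - 280.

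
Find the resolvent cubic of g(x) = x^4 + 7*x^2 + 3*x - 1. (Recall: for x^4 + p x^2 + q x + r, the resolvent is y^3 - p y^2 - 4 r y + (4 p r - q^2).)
h(y) = y^3 - 7*y^2 + 4*y - 37

Identify coefficients: p = 7, q = 3, r = -1.
Plug into h(y) = y^3 - p y^2 - 4 r y + (4 p r - q^2):
  h(y) = y^3 - (7) y^2 - 4*(-1) y + (4*(7)*(-1) - (3)^2)
       = y^3 + (-7) y^2 + (4) y + (-37).
Simplifying: h(y) = y^3 - 7*y^2 + 4*y - 37.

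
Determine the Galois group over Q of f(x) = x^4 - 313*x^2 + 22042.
Gal(K/Q) = V_4 (Klein four-group, Z/2Z × Z/2Z)

f factors as (x^2 - 206)(x^2 - 107), so the splitting field is K = Q(sqrt(206), sqrt(107)). The elements 206, 107, 22042 are all non-squares in Q, so sqrt(206) and sqrt(107) generate independent quadratic extensions. Thus [K:Q] = 4 and Gal(K/Q) is generated by the two order-2 automorphisms sqrt(206) ↦ -sqrt(206) and sqrt(107) ↦ -sqrt(107), giving V_4.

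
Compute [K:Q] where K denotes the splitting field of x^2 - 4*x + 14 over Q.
[K:Q] = 2

The discriminant of x^2 + (-4)*x + (14) is b^2 - 4c = 16 - (56) = -40. Since -40 is not a perfect square in Q, the polynomial is irreducible over Q. Its two roots generate a degree-2 extension, so [K:Q] = 2.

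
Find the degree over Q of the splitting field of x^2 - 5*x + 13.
[K:Q] = 2

The discriminant of x^2 + (-5)*x + (13) is b^2 - 4c = 25 - (52) = -27. Since -27 is not a perfect square in Q, the polynomial is irreducible over Q. Its two roots generate a degree-2 extension, so [K:Q] = 2.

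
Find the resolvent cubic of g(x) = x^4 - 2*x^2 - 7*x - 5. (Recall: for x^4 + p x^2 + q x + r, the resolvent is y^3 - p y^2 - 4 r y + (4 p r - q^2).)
h(y) = y^3 + 2*y^2 + 20*y - 9

Identify coefficients: p = -2, q = -7, r = -5.
Plug into h(y) = y^3 - p y^2 - 4 r y + (4 p r - q^2):
  h(y) = y^3 - (-2) y^2 - 4*(-5) y + (4*(-2)*(-5) - (-7)^2)
       = y^3 + (2) y^2 + (20) y + (-9).
Simplifying: h(y) = y^3 + 2*y^2 + 20*y - 9.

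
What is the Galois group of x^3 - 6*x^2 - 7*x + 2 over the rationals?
Gal(K/Q) = S_3 (symmetric group of order 6)

Compute the discriminant of x^3 + (-6)*x^2 + (-7)*x + (2): Δ = 6268. Since Δ is not a rational square, the Galois group is not contained in A_3; it must be the full S_3 (irreducibility of the cubic rules out anything smaller).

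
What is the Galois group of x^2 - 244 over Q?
Gal(K/Q) = Z/2Z (cyclic of order 2)

x^2 - 244 is irreducible over Q since 244 is not a rational square. The splitting field Q(sqrt(244)) has degree 2 over Q, and its unique nontrivial automorphism is sqrt(244) ↦ -sqrt(244). Hence Gal(Q(sqrt(244))/Q) = Z/2Z.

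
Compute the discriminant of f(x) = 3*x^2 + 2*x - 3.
Δ = 40

For a quadratic a x^2 + b x + c the discriminant is Δ = b^2 - 4ac = (2)^2 - 4*(3)*(-3) = 4 - (-36) = 40.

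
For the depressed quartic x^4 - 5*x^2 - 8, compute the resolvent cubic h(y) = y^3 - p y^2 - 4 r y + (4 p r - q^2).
h(y) = y^3 + 5*y^2 + 32*y + 160

Identify coefficients: p = -5, q = 0, r = -8.
Plug into h(y) = y^3 - p y^2 - 4 r y + (4 p r - q^2):
  h(y) = y^3 - (-5) y^2 - 4*(-8) y + (4*(-5)*(-8) - (0)^2)
       = y^3 + (5) y^2 + (32) y + (160).
Simplifying: h(y) = y^3 + 5*y^2 + 32*y + 160.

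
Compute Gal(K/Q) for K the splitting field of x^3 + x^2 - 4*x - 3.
Gal(K/Q) = S_3 (symmetric group of order 6)

Compute the discriminant of x^3 + (1)*x^2 + (-4)*x + (-3): Δ = 257. Since Δ is not a rational square, the Galois group is not contained in A_3; it must be the full S_3 (irreducibility of the cubic rules out anything smaller).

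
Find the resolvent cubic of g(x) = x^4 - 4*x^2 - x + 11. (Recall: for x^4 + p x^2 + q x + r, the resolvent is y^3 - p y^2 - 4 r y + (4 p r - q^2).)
h(y) = y^3 + 4*y^2 - 44*y - 177

Identify coefficients: p = -4, q = -1, r = 11.
Plug into h(y) = y^3 - p y^2 - 4 r y + (4 p r - q^2):
  h(y) = y^3 - (-4) y^2 - 4*(11) y + (4*(-4)*(11) - (-1)^2)
       = y^3 + (4) y^2 + (-44) y + (-177).
Simplifying: h(y) = y^3 + 4*y^2 - 44*y - 177.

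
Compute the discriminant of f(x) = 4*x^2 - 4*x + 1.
Δ = 0

For a quadratic a x^2 + b x + c the discriminant is Δ = b^2 - 4ac = (-4)^2 - 4*(4)*(1) = 16 - (16) = 0.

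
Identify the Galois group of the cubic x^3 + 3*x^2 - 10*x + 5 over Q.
Gal(K/Q) = S_3 (symmetric group of order 6)

Compute the discriminant of x^3 + (3)*x^2 + (-10)*x + (5): Δ = 985. Since Δ is not a rational square, the Galois group is not contained in A_3; it must be the full S_3 (irreducibility of the cubic rules out anything smaller).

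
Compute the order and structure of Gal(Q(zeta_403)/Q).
|Gal(Q(zeta_403)/Q)| = phi(403) = 360; group ≅ (Z/403Z)^* ≅ Z/12Z × Z/30Z

The n-th cyclotomic polynomial Φ_403(x) is the minimal polynomial of zeta_403 over Q and has degree phi(403) = 360. So Q(zeta_403) is a degree-360 Galois extension with Galois group (Z/403Z)^*. By CRT, (Z/403Z)^* ≅ (Z/13Z)^* × (Z/31Z)^*. Each prime-power unit group is (Z/13Z)^* ≅ Z/12Z; (Z/31Z)^* ≅ Z/30Z. Hence Gal(Q(zeta_403)/Q) ≅ Z/12Z × Z/30Z.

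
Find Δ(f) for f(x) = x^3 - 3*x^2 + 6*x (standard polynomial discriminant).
Δ = -540

For x^3 + a x^2 + b x + c the discriminant is Δ = 18 a b c - 4 a^3 c + a^2 b^2 - 4 b^3 - 27 c^2.
Plug a = -3, b = 6, c = 0:
  18*(-3)*(6)*(0) - 4*(-3)^3*(0) + (-3)^2*(6)^2 - 4*(6)^3 - 27*(0)^2
  = 0 + (0) + 324 + (-864) + (0)
  = -540.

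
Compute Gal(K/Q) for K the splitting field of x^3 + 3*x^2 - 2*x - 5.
Gal(K/Q) = S_3 (symmetric group of order 6)

Compute the discriminant of x^3 + (3)*x^2 + (-2)*x + (-5): Δ = 473. Since Δ is not a rational square, the Galois group is not contained in A_3; it must be the full S_3 (irreducibility of the cubic rules out anything smaller).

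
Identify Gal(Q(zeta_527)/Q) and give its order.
|Gal(Q(zeta_527)/Q)| = phi(527) = 480; group ≅ (Z/527Z)^* ≅ Z/16Z × Z/30Z

The n-th cyclotomic polynomial Φ_527(x) is the minimal polynomial of zeta_527 over Q and has degree phi(527) = 480. So Q(zeta_527) is a degree-480 Galois extension with Galois group (Z/527Z)^*. By CRT, (Z/527Z)^* ≅ (Z/17Z)^* × (Z/31Z)^*. Each prime-power unit group is (Z/17Z)^* ≅ Z/16Z; (Z/31Z)^* ≅ Z/30Z. Hence Gal(Q(zeta_527)/Q) ≅ Z/16Z × Z/30Z.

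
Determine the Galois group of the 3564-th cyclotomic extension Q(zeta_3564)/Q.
|Gal(Q(zeta_3564)/Q)| = phi(3564) = 1080; group ≅ (Z/3564Z)^* ≅ Z/2Z × Z/10Z × Z/54Z

The n-th cyclotomic polynomial Φ_3564(x) is the minimal polynomial of zeta_3564 over Q and has degree phi(3564) = 1080. So Q(zeta_3564) is a degree-1080 Galois extension with Galois group (Z/3564Z)^*. By CRT, (Z/3564Z)^* ≅ (Z/4Z)^* × (Z/81Z)^* × (Z/11Z)^*. Each prime-power unit group is (Z/4Z)^* ≅ Z/2Z; (Z/81Z)^* ≅ Z/54Z; (Z/11Z)^* ≅ Z/10Z. Hence Gal(Q(zeta_3564)/Q) ≅ Z/2Z × Z/10Z × Z/54Z.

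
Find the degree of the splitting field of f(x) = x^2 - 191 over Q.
[K:Q] = 2

The polynomial x^2 - 191 is irreducible over Q since 191 is not a perfect square. Its splitting field is Q(sqrt(191)), which has degree 2 over Q.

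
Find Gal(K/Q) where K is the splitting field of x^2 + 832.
Gal(K/Q) = Z/2Z (cyclic of order 2)

x^2 + 832 is irreducible over Q since -832 is not a rational square. The splitting field Q(sqrt(-832)) has degree 2 over Q, and its unique nontrivial automorphism is sqrt(-832) ↦ -sqrt(-832). Hence Gal(Q(sqrt(-832))/Q) = Z/2Z.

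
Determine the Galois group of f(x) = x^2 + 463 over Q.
Gal(K/Q) = Z/2Z (cyclic of order 2)

x^2 + 463 is irreducible over Q since -463 is not a rational square. The splitting field Q(sqrt(-463)) has degree 2 over Q, and its unique nontrivial automorphism is sqrt(-463) ↦ -sqrt(-463). Hence Gal(Q(sqrt(-463))/Q) = Z/2Z.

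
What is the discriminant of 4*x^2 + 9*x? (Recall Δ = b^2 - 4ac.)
Δ = 81

For a quadratic a x^2 + b x + c the discriminant is Δ = b^2 - 4ac = (9)^2 - 4*(4)*(0) = 81 - (0) = 81.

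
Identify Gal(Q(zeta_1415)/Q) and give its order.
|Gal(Q(zeta_1415)/Q)| = phi(1415) = 1128; group ≅ (Z/1415Z)^* ≅ Z/4Z × Z/282Z

The n-th cyclotomic polynomial Φ_1415(x) is the minimal polynomial of zeta_1415 over Q and has degree phi(1415) = 1128. So Q(zeta_1415) is a degree-1128 Galois extension with Galois group (Z/1415Z)^*. By CRT, (Z/1415Z)^* ≅ (Z/5Z)^* × (Z/283Z)^*. Each prime-power unit group is (Z/5Z)^* ≅ Z/4Z; (Z/283Z)^* ≅ Z/282Z. Hence Gal(Q(zeta_1415)/Q) ≅ Z/4Z × Z/282Z.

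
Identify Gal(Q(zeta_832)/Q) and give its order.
|Gal(Q(zeta_832)/Q)| = phi(832) = 384; group ≅ (Z/832Z)^* ≅ Z/2Z × Z/12Z × Z/16Z

The n-th cyclotomic polynomial Φ_832(x) is the minimal polynomial of zeta_832 over Q and has degree phi(832) = 384. So Q(zeta_832) is a degree-384 Galois extension with Galois group (Z/832Z)^*. By CRT, (Z/832Z)^* ≅ (Z/64Z)^* × (Z/13Z)^*. Each prime-power unit group is (Z/64Z)^* ≅ Z/2Z × Z/16Z; (Z/13Z)^* ≅ Z/12Z. Hence Gal(Q(zeta_832)/Q) ≅ Z/2Z × Z/12Z × Z/16Z.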